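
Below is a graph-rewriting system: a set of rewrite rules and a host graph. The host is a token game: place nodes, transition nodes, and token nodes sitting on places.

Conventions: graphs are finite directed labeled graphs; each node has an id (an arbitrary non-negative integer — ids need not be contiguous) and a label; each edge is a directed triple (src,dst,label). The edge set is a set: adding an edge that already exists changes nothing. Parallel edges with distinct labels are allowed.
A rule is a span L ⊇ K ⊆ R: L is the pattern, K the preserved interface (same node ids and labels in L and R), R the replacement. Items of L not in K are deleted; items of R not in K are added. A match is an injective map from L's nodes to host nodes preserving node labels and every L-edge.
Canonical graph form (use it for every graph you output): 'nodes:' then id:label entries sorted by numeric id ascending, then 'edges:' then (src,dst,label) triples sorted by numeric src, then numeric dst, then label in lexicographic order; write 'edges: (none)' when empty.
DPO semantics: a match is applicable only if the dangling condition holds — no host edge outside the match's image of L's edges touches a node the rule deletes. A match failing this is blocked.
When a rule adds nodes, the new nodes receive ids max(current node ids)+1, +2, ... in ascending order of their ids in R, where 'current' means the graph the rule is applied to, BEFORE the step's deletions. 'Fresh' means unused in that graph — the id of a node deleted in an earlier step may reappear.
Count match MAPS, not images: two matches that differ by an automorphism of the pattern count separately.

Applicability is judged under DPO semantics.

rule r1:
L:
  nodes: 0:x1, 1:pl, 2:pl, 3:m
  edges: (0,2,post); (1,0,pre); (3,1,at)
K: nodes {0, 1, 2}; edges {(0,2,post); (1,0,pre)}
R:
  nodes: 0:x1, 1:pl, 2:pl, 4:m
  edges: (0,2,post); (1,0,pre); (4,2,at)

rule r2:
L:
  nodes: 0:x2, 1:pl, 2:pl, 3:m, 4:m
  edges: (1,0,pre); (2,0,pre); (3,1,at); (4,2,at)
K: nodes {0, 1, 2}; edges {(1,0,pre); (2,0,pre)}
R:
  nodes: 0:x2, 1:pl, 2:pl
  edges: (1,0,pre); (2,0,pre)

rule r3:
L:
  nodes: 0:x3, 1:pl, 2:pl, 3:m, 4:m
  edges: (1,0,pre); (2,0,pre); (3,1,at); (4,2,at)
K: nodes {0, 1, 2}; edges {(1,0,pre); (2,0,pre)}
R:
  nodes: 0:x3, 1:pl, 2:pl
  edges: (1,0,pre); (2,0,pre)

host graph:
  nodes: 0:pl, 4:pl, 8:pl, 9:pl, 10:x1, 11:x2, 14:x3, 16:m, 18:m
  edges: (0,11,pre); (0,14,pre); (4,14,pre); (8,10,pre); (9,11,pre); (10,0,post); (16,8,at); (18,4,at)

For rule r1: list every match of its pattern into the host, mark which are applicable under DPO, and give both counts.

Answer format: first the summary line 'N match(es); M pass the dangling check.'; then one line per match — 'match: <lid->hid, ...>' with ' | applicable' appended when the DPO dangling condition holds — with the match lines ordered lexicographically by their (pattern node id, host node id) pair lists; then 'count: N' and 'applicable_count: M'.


1 match(es); 1 pass the dangling check.
match: 0->10, 1->8, 2->0, 3->16 | applicable
count: 1
applicable_count: 1


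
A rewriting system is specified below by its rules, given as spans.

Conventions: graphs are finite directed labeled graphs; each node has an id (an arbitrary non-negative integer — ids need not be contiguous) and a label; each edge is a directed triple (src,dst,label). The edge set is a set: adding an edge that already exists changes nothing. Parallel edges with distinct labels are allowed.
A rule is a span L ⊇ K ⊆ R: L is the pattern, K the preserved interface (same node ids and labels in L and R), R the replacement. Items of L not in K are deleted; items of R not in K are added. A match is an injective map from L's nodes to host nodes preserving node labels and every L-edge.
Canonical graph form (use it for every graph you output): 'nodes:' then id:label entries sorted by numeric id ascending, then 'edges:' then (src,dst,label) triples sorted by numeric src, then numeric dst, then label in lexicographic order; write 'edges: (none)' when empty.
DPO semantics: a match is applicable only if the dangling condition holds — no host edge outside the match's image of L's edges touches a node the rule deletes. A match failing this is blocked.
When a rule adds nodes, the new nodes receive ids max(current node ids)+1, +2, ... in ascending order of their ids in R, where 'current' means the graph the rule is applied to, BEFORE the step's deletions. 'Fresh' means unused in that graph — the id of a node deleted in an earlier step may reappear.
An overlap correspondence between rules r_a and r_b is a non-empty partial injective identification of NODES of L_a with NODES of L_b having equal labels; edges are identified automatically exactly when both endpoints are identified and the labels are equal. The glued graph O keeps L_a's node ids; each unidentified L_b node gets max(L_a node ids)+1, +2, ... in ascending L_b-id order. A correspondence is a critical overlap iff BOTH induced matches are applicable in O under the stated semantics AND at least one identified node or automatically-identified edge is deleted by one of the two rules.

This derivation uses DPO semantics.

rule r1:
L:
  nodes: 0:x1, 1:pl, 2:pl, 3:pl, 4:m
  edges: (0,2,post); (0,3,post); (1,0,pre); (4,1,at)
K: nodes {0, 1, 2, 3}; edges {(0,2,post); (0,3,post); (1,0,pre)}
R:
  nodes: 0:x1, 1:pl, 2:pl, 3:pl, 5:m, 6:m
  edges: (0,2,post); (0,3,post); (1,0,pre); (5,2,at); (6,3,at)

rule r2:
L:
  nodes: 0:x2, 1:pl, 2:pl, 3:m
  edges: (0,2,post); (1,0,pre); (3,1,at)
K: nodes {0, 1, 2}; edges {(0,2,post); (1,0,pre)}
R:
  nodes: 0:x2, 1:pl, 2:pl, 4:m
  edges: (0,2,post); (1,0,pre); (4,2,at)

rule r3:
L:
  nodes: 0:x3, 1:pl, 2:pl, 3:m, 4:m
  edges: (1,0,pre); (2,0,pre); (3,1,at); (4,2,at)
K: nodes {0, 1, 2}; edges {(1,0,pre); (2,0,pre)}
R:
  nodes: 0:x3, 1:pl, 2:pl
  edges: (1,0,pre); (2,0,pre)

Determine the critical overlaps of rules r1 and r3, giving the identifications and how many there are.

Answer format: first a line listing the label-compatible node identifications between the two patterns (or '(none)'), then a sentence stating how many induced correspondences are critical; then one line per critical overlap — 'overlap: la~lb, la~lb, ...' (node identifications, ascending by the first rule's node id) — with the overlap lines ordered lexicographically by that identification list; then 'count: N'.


label-compatible node identifications between L(r1) and L(r3): 1~1, 1~2, 2~1, 2~2, 3~1, 3~2, 4~3, 4~4
6 of the induced correspondences are critical overlaps of r1 and r3.
overlap: 1~1, 2~2, 4~3
overlap: 1~1, 3~2, 4~3
overlap: 1~1, 4~3
overlap: 1~2, 2~1, 4~4
overlap: 1~2, 3~1, 4~4
overlap: 1~2, 4~4
count: 6


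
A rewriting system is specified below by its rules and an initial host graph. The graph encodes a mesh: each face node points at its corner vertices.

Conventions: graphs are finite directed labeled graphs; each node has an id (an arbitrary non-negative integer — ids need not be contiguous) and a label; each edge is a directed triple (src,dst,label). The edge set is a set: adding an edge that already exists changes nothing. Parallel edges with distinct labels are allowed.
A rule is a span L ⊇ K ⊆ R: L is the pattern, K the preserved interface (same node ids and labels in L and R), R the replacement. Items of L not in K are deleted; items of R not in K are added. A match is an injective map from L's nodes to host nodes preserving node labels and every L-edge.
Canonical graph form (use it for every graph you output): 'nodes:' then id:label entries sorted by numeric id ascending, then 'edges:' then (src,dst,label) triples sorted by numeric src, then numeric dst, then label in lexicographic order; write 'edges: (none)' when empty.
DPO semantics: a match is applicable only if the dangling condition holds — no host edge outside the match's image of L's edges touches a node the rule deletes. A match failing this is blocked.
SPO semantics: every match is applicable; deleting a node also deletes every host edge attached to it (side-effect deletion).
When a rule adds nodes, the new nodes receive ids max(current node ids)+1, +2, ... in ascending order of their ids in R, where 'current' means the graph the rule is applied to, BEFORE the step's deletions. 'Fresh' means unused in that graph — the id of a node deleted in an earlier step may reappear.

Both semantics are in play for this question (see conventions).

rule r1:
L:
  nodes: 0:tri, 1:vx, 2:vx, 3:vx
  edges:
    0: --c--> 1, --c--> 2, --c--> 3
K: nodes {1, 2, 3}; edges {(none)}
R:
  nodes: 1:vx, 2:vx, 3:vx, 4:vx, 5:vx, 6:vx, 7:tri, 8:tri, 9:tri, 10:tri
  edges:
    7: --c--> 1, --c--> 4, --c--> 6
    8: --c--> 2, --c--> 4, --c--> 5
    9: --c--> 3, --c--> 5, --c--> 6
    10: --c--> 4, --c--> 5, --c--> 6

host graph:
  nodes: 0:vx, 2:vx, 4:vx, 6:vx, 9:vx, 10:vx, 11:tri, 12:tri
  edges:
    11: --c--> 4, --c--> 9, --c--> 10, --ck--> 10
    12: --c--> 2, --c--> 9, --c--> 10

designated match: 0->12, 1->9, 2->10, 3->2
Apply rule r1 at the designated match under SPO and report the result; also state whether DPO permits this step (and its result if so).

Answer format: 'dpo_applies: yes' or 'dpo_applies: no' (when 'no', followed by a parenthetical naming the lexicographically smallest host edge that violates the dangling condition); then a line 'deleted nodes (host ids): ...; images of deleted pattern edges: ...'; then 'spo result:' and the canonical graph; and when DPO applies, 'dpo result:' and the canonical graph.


dpo_applies: yes
deleted nodes (host ids): 12; images of deleted pattern edges: (12,2,c); (12,9,c); (12,10,c)
spo result:
nodes: 0:vx, 2:vx, 4:vx, 6:vx, 9:vx, 10:vx, 11:tri, 13:vx, 14:vx, 15:vx, 16:tri, 17:tri, 18:tri, 19:tri
edges: (11,4,c); (11,9,c); (11,10,c); (11,10,ck); (16,9,c); (16,13,c); (16,15,c); (17,10,c); (17,13,c); (17,14,c); (18,2,c); (18,14,c); (18,15,c); (19,13,c); (19,14,c); (19,15,c)
dpo result:
nodes: 0:vx, 2:vx, 4:vx, 6:vx, 9:vx, 10:vx, 11:tri, 13:vx, 14:vx, 15:vx, 16:tri, 17:tri, 18:tri, 19:tri
edges: (11,4,c); (11,9,c); (11,10,c); (11,10,ck); (16,9,c); (16,13,c); (16,15,c); (17,10,c); (17,13,c); (17,14,c); (18,2,c); (18,14,c); (18,15,c); (19,13,c); (19,14,c); (19,15,c)


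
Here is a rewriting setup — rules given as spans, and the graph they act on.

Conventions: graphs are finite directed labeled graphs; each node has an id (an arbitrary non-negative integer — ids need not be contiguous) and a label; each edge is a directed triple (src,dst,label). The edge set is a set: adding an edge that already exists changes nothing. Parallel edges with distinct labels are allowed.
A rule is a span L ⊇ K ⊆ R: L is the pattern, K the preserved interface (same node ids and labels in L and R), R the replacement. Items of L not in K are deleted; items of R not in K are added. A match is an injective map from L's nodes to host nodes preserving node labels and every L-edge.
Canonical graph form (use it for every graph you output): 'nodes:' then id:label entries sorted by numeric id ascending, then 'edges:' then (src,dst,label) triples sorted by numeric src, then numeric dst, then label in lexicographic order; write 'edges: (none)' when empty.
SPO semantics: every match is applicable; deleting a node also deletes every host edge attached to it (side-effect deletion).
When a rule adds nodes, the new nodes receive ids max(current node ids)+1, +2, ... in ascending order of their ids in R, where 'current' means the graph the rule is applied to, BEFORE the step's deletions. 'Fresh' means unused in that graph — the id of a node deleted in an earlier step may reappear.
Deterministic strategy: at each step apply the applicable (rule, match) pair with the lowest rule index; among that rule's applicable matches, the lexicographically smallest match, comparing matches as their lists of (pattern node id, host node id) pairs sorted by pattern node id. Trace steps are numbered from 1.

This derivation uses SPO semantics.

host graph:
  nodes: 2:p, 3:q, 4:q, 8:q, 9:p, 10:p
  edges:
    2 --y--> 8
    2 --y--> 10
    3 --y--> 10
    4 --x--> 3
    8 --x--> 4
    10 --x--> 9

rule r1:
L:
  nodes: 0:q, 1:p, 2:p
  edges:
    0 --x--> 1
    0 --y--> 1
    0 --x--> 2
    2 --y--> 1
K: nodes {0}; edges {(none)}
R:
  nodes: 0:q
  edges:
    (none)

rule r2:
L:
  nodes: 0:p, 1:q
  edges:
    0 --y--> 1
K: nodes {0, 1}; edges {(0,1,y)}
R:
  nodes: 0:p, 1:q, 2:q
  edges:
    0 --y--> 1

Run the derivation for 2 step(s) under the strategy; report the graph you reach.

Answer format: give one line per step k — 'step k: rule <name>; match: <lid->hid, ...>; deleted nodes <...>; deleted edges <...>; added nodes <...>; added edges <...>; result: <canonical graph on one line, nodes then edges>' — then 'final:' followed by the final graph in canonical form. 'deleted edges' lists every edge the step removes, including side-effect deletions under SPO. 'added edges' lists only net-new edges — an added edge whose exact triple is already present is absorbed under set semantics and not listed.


step 1: rule r2; match: 0->2, 1->8; deleted nodes (none); deleted edges (none); added nodes 11; added edges (none); result: nodes: 2:p, 3:q, 4:q, 8:q, 9:p, 10:p, 11:q edges: (2,8,y); (2,10,y); (3,10,y); (4,3,x); (8,4,x); (10,9,x)
step 2: rule r2; match: 0->2, 1->8; deleted nodes (none); deleted edges (none); added nodes 12; added edges (none); result: nodes: 2:p, 3:q, 4:q, 8:q, 9:p, 10:p, 11:q, 12:q edges: (2,8,y); (2,10,y); (3,10,y); (4,3,x); (8,4,x); (10,9,x)
final:
nodes: 2:p, 3:q, 4:q, 8:q, 9:p, 10:p, 11:q, 12:q
edges: (2,8,y); (2,10,y); (3,10,y); (4,3,x); (8,4,x); (10,9,x)


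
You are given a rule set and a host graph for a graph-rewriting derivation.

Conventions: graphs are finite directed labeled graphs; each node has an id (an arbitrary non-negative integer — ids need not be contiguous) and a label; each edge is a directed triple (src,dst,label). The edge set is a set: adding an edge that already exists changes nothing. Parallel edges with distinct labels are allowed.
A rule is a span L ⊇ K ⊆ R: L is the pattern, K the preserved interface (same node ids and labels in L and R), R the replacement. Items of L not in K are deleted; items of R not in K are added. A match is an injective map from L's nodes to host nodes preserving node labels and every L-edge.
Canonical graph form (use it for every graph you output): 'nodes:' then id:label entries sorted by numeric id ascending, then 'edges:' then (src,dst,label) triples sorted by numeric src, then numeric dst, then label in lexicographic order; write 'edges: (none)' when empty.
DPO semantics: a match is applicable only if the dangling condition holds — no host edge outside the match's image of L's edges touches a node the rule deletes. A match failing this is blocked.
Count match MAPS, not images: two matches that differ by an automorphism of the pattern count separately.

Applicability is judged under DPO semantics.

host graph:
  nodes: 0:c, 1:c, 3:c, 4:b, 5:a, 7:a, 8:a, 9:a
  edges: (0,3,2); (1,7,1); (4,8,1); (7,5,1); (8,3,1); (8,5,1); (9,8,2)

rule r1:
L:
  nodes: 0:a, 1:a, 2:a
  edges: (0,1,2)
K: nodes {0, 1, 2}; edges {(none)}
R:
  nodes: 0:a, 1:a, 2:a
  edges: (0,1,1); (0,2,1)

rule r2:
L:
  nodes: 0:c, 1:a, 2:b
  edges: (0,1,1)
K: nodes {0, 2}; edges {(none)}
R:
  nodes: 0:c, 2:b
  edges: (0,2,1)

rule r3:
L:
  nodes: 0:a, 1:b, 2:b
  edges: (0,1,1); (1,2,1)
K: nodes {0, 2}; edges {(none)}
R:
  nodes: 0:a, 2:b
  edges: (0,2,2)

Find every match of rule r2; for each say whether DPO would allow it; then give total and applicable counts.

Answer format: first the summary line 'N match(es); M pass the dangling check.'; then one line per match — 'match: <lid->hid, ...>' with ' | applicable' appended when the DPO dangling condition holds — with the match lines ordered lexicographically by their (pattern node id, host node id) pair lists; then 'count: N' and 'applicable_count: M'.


1 match(es); 0 pass the dangling check.
match: 0->1, 1->7, 2->4
count: 1
applicable_count: 0


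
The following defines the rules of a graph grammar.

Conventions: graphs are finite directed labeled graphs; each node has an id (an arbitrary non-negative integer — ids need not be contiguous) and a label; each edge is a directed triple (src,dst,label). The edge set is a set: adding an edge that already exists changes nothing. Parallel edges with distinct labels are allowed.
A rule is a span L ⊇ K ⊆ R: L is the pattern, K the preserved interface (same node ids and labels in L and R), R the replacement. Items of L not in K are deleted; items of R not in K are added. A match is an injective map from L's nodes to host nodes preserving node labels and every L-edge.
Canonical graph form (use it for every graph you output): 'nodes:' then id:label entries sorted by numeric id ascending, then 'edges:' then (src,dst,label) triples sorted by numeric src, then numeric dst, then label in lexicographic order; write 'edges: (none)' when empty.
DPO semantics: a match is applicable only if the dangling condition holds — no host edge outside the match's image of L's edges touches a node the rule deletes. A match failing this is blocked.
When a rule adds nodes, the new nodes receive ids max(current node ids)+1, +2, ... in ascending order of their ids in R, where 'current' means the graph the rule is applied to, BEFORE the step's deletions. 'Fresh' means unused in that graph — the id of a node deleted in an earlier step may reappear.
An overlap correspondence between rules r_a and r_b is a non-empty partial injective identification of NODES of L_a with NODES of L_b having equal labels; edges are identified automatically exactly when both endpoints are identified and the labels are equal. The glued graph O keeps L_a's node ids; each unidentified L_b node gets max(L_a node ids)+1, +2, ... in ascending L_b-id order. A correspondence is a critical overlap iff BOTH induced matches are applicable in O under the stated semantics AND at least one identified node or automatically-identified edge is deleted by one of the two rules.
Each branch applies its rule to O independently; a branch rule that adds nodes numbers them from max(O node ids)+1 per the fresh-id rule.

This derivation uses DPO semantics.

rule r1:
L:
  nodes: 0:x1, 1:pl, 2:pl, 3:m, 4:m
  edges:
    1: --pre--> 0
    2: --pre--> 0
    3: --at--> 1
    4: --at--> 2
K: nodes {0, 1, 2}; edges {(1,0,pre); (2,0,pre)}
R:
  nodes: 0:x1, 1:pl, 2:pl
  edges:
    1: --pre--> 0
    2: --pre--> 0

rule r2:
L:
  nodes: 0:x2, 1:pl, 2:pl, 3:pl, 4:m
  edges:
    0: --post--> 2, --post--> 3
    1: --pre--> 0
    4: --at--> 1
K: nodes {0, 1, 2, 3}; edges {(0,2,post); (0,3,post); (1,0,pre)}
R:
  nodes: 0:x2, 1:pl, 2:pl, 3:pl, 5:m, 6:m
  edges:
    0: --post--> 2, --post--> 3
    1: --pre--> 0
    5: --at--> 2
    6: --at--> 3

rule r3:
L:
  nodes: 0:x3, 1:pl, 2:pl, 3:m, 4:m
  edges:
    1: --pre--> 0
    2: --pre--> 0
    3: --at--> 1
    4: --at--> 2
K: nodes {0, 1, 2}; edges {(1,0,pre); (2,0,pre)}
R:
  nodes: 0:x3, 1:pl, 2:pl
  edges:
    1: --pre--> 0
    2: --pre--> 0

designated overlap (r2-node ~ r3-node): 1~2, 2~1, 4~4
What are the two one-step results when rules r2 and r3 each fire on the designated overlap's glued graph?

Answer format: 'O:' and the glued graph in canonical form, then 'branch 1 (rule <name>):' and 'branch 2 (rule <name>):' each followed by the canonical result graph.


O:
nodes: 0:x2, 1:pl, 2:pl, 3:pl, 4:m, 5:x3, 6:m
edges: (0,2,post); (0,3,post); (1,0,pre); (1,5,pre); (2,5,pre); (4,1,at); (6,2,at)
branch 1 (rule r2):
nodes: 0:x2, 1:pl, 2:pl, 3:pl, 5:x3, 6:m, 7:m, 8:m
edges: (0,2,post); (0,3,post); (1,0,pre); (1,5,pre); (2,5,pre); (6,2,at); (7,2,at); (8,3,at)
branch 2 (rule r3):
nodes: 0:x2, 1:pl, 2:pl, 3:pl, 5:x3
edges: (0,2,post); (0,3,post); (1,0,pre); (1,5,pre); (2,5,pre)


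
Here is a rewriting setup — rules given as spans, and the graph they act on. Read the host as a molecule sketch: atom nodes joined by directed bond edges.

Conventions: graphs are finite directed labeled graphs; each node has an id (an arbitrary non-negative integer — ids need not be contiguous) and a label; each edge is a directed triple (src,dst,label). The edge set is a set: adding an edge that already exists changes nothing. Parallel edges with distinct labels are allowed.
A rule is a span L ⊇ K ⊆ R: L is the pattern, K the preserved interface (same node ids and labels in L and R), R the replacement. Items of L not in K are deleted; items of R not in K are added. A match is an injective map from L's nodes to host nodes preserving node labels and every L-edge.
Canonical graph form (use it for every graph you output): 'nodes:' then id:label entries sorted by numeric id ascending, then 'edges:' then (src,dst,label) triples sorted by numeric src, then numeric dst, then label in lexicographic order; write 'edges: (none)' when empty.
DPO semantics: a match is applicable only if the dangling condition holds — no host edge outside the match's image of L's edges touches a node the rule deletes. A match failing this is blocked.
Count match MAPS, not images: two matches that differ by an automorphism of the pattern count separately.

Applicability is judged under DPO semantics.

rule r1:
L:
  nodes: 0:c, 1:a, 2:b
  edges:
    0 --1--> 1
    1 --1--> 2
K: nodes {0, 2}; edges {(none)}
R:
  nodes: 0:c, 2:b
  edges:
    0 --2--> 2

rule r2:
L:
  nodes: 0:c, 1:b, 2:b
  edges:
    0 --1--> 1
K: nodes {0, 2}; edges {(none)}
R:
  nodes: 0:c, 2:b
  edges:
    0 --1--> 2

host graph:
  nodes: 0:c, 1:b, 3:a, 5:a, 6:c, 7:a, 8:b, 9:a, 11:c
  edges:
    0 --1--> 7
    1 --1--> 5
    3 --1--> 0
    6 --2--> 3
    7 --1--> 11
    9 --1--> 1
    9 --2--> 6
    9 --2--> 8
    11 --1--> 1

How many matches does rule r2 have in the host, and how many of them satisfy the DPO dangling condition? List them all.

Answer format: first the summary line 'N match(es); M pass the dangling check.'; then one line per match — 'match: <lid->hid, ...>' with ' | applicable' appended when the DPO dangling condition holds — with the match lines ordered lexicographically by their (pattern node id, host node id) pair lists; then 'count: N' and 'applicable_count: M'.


1 match(es); 0 pass the dangling check.
match: 0->11, 1->1, 2->8
count: 1
applicable_count: 0


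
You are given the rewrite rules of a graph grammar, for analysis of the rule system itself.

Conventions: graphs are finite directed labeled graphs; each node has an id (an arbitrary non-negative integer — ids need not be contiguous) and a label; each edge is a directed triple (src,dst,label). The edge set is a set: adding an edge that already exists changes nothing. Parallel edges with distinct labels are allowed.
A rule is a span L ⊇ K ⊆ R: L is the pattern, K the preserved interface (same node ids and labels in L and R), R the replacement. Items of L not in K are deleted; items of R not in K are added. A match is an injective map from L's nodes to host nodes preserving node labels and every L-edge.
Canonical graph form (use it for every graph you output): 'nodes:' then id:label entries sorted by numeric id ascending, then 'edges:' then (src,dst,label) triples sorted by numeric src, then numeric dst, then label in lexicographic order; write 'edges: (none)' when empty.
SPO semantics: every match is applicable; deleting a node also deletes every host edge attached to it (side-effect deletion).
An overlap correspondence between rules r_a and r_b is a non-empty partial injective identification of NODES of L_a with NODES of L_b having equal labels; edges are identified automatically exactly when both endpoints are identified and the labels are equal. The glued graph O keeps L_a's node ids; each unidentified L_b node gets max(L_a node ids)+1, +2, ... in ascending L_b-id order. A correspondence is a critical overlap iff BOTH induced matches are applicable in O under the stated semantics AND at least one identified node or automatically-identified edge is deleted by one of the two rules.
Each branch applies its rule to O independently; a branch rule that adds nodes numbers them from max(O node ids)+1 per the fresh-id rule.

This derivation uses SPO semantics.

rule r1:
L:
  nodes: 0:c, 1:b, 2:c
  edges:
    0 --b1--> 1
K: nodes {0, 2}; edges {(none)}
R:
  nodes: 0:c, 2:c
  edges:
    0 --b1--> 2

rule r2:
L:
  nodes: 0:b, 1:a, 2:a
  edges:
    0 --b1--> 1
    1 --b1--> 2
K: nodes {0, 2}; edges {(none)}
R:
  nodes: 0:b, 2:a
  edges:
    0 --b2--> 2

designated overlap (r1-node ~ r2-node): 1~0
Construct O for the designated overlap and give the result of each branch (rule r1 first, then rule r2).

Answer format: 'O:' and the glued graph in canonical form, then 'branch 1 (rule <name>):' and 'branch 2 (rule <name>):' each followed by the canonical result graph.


O:
nodes: 0:c, 1:b, 2:c, 3:a, 4:a
edges: (0,1,b1); (1,3,b1); (3,4,b1)
branch 1 (rule r1):
nodes: 0:c, 2:c, 3:a, 4:a
edges: (0,2,b1); (3,4,b1)
branch 2 (rule r2):
nodes: 0:c, 1:b, 2:c, 4:a
edges: (0,1,b1); (1,4,b2)


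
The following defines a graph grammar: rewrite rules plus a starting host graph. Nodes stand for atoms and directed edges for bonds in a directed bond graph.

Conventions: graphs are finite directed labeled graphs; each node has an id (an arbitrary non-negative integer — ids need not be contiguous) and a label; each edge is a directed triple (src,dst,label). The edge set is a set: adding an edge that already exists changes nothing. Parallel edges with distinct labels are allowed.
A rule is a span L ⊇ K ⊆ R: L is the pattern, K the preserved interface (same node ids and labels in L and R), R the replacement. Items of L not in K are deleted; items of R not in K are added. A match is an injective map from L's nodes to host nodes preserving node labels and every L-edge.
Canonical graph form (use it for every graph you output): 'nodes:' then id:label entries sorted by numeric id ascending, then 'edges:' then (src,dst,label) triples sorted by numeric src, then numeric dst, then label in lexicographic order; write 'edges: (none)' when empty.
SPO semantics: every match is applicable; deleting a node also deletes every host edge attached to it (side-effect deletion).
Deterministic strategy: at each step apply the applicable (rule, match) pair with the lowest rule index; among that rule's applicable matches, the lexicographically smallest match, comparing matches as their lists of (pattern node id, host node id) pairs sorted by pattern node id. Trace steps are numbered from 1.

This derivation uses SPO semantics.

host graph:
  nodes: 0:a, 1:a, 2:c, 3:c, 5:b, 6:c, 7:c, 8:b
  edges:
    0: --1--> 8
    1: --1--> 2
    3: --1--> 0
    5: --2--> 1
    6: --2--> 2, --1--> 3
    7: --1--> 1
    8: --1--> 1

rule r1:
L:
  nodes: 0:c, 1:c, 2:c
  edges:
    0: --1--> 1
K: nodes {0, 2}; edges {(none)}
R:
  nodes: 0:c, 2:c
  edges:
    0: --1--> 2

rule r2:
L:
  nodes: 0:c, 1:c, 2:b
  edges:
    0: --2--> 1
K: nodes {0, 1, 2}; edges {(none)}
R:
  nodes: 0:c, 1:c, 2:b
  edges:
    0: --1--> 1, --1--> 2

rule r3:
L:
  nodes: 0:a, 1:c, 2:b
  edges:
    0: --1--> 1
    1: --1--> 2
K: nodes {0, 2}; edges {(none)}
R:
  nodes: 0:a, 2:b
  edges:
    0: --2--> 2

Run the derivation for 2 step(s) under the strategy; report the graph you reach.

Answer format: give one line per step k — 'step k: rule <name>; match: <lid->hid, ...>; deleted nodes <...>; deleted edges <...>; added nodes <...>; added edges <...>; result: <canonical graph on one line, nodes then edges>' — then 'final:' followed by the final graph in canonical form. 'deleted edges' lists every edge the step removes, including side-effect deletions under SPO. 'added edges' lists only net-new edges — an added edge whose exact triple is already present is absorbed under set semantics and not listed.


step 1: rule r1; match: 0->6, 1->3, 2->2; deleted nodes 3; deleted edges (3,0,1); (6,3,1); added nodes (none); added edges (6,2,1); result: nodes: 0:a, 1:a, 2:c, 5:b, 6:c, 7:c, 8:b edges: (0,8,1); (1,2,1); (5,1,2); (6,2,1); (6,2,2); (7,1,1); (8,1,1)
step 2: rule r1; match: 0->6, 1->2, 2->7; deleted nodes 2; deleted edges (1,2,1); (6,2,1); (6,2,2); added nodes (none); added edges (6,7,1); result: nodes: 0:a, 1:a, 5:b, 6:c, 7:c, 8:b edges: (0,8,1); (5,1,2); (6,7,1); (7,1,1); (8,1,1)
final:
nodes: 0:a, 1:a, 5:b, 6:c, 7:c, 8:b
edges: (0,8,1); (5,1,2); (6,7,1); (7,1,1); (8,1,1)


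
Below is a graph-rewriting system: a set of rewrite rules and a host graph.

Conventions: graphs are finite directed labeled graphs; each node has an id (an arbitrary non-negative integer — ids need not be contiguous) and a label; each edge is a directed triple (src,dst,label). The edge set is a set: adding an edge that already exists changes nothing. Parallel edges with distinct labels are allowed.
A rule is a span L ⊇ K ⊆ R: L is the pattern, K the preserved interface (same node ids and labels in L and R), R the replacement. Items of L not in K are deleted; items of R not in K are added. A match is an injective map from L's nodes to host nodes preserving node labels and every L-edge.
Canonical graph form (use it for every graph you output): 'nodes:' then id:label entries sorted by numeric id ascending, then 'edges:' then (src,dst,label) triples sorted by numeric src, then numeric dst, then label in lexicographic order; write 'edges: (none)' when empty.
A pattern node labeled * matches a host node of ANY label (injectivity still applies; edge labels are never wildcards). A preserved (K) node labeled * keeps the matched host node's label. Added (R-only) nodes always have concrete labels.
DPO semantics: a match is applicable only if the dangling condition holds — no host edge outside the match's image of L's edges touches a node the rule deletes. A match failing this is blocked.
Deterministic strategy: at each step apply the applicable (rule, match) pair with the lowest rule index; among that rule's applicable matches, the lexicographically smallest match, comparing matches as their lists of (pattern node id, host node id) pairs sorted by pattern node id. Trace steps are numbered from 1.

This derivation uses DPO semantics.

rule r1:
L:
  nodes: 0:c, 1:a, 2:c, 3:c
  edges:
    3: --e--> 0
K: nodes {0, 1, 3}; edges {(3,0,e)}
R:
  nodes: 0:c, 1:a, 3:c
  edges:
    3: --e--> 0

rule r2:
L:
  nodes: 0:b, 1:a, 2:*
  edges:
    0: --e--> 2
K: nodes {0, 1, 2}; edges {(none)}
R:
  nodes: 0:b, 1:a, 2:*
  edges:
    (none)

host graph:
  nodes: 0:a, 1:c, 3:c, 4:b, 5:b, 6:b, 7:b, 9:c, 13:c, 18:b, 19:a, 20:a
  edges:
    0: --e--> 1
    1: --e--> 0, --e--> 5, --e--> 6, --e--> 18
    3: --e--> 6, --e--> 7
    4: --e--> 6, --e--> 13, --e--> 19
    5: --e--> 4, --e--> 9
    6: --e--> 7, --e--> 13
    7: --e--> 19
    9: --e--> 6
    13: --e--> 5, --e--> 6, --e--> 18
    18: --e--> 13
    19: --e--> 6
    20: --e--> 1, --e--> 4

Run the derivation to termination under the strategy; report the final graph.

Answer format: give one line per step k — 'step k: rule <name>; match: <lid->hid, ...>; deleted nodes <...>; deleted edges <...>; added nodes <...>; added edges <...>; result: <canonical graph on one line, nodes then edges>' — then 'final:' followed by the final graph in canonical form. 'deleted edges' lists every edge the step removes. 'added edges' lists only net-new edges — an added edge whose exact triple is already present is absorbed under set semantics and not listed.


step 1: rule r2; match: 0->4, 1->0, 2->6; deleted nodes (none); deleted edges (4,6,e); added nodes (none); added edges (none); result: nodes: 0:a, 1:c, 3:c, 4:b, 5:b, 6:b, 7:b, 9:c, 13:c, 18:b, 19:a, 20:a edges: (0,1,e); (1,0,e); (1,5,e); (1,6,e); (1,18,e); (3,6,e); (3,7,e); (4,13,e); (4,19,e); (5,4,e); (5,9,e); (6,7,e); (6,13,e); (7,19,e); (9,6,e); (13,5,e); (13,6,e); (13,18,e); (18,13,e); (19,6,e); (20,1,e); (20,4,e)
step 2: rule r2; match: 0->4, 1->0, 2->13; deleted nodes (none); deleted edges (4,13,e); added nodes (none); added edges (none); result: nodes: 0:a, 1:c, 3:c, 4:b, 5:b, 6:b, 7:b, 9:c, 13:c, 18:b, 19:a, 20:a edges: (0,1,e); (1,0,e); (1,5,e); (1,6,e); (1,18,e); (3,6,e); (3,7,e); (4,19,e); (5,4,e); (5,9,e); (6,7,e); (6,13,e); (7,19,e); (9,6,e); (13,5,e); (13,6,e); (13,18,e); (18,13,e); (19,6,e); (20,1,e); (20,4,e)
step 3: rule r2; match: 0->4, 1->0, 2->19; deleted nodes (none); deleted edges (4,19,e); added nodes (none); added edges (none); result: nodes: 0:a, 1:c, 3:c, 4:b, 5:b, 6:b, 7:b, 9:c, 13:c, 18:b, 19:a, 20:a edges: (0,1,e); (1,0,e); (1,5,e); (1,6,e); (1,18,e); (3,6,e); (3,7,e); (5,4,e); (5,9,e); (6,7,e); (6,13,e); (7,19,e); (9,6,e); (13,5,e); (13,6,e); (13,18,e); (18,13,e); (19,6,e); (20,1,e); (20,4,e)
step 4: rule r2; match: 0->5, 1->0, 2->4; deleted nodes (none); deleted edges (5,4,e); added nodes (none); added edges (none); result: nodes: 0:a, 1:c, 3:c, 4:b, 5:b, 6:b, 7:b, 9:c, 13:c, 18:b, 19:a, 20:a edges: (0,1,e); (1,0,e); (1,5,e); (1,6,e); (1,18,e); (3,6,e); (3,7,e); (5,9,e); (6,7,e); (6,13,e); (7,19,e); (9,6,e); (13,5,e); (13,6,e); (13,18,e); (18,13,e); (19,6,e); (20,1,e); (20,4,e)
step 5: rule r2; match: 0->5, 1->0, 2->9; deleted nodes (none); deleted edges (5,9,e); added nodes (none); added edges (none); result: nodes: 0:a, 1:c, 3:c, 4:b, 5:b, 6:b, 7:b, 9:c, 13:c, 18:b, 19:a, 20:a edges: (0,1,e); (1,0,e); (1,5,e); (1,6,e); (1,18,e); (3,6,e); (3,7,e); (6,7,e); (6,13,e); (7,19,e); (9,6,e); (13,5,e); (13,6,e); (13,18,e); (18,13,e); (19,6,e); (20,1,e); (20,4,e)
step 6: rule r2; match: 0->6, 1->0, 2->7; deleted nodes (none); deleted edges (6,7,e); added nodes (none); added edges (none); result: nodes: 0:a, 1:c, 3:c, 4:b, 5:b, 6:b, 7:b, 9:c, 13:c, 18:b, 19:a, 20:a edges: (0,1,e); (1,0,e); (1,5,e); (1,6,e); (1,18,e); (3,6,e); (3,7,e); (6,13,e); (7,19,e); (9,6,e); (13,5,e); (13,6,e); (13,18,e); (18,13,e); (19,6,e); (20,1,e); (20,4,e)
step 7: rule r2; match: 0->6, 1->0, 2->13; deleted nodes (none); deleted edges (6,13,e); added nodes (none); added edges (none); result: nodes: 0:a, 1:c, 3:c, 4:b, 5:b, 6:b, 7:b, 9:c, 13:c, 18:b, 19:a, 20:a edges: (0,1,e); (1,0,e); (1,5,e); (1,6,e); (1,18,e); (3,6,e); (3,7,e); (7,19,e); (9,6,e); (13,5,e); (13,6,e); (13,18,e); (18,13,e); (19,6,e); (20,1,e); (20,4,e)
step 8: rule r2; match: 0->7, 1->0, 2->19; deleted nodes (none); deleted edges (7,19,e); added nodes (none); added edges (none); result: nodes: 0:a, 1:c, 3:c, 4:b, 5:b, 6:b, 7:b, 9:c, 13:c, 18:b, 19:a, 20:a edges: (0,1,e); (1,0,e); (1,5,e); (1,6,e); (1,18,e); (3,6,e); (3,7,e); (9,6,e); (13,5,e); (13,6,e); (13,18,e); (18,13,e); (19,6,e); (20,1,e); (20,4,e)
step 9: rule r2; match: 0->18, 1->0, 2->13; deleted nodes (none); deleted edges (18,13,e); added nodes (none); added edges (none); result: nodes: 0:a, 1:c, 3:c, 4:b, 5:b, 6:b, 7:b, 9:c, 13:c, 18:b, 19:a, 20:a edges: (0,1,e); (1,0,e); (1,5,e); (1,6,e); (1,18,e); (3,6,e); (3,7,e); (9,6,e); (13,5,e); (13,6,e); (13,18,e); (19,6,e); (20,1,e); (20,4,e)
final:
nodes: 0:a, 1:c, 3:c, 4:b, 5:b, 6:b, 7:b, 9:c, 13:c, 18:b, 19:a, 20:a
edges: (0,1,e); (1,0,e); (1,5,e); (1,6,e); (1,18,e); (3,6,e); (3,7,e); (9,6,e); (13,5,e); (13,6,e); (13,18,e); (19,6,e); (20,1,e); (20,4,e)


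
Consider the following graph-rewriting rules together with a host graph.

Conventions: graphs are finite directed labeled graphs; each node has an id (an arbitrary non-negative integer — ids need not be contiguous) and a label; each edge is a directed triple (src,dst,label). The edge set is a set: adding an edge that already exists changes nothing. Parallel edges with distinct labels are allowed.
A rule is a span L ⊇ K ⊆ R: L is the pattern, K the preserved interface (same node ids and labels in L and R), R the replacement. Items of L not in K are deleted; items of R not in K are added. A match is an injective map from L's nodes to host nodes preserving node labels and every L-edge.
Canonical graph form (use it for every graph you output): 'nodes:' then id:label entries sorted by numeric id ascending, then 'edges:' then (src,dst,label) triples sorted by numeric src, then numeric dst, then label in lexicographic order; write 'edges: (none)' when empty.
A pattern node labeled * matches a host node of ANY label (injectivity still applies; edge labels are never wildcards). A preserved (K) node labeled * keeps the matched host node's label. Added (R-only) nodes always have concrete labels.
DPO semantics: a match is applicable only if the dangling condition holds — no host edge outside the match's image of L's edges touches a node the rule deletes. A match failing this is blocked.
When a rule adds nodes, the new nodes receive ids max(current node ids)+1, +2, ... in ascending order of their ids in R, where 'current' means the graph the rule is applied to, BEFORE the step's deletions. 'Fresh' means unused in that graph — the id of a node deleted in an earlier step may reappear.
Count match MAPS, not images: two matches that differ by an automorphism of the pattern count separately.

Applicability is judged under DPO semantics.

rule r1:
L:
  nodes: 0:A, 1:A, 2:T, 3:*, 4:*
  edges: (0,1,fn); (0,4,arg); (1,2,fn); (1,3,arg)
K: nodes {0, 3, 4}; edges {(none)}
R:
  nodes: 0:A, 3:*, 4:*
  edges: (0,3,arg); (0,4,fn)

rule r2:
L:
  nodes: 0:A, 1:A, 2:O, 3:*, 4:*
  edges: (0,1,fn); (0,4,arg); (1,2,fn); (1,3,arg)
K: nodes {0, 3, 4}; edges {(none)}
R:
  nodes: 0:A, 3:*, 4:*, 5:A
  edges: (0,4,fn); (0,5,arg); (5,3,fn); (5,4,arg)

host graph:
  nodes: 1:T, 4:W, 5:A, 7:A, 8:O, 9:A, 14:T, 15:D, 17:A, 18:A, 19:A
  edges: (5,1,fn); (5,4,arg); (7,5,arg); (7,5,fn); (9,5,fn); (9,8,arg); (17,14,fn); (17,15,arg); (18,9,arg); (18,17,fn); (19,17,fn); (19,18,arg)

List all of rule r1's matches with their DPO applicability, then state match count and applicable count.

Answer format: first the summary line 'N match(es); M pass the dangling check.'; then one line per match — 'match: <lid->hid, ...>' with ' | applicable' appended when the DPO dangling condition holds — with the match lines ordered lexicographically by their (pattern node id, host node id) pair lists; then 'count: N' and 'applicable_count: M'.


3 match(es); 0 pass the dangling check.
match: 0->9, 1->5, 2->1, 3->4, 4->8
match: 0->18, 1->17, 2->14, 3->15, 4->9
match: 0->19, 1->17, 2->14, 3->15, 4->18
count: 3
applicable_count: 0


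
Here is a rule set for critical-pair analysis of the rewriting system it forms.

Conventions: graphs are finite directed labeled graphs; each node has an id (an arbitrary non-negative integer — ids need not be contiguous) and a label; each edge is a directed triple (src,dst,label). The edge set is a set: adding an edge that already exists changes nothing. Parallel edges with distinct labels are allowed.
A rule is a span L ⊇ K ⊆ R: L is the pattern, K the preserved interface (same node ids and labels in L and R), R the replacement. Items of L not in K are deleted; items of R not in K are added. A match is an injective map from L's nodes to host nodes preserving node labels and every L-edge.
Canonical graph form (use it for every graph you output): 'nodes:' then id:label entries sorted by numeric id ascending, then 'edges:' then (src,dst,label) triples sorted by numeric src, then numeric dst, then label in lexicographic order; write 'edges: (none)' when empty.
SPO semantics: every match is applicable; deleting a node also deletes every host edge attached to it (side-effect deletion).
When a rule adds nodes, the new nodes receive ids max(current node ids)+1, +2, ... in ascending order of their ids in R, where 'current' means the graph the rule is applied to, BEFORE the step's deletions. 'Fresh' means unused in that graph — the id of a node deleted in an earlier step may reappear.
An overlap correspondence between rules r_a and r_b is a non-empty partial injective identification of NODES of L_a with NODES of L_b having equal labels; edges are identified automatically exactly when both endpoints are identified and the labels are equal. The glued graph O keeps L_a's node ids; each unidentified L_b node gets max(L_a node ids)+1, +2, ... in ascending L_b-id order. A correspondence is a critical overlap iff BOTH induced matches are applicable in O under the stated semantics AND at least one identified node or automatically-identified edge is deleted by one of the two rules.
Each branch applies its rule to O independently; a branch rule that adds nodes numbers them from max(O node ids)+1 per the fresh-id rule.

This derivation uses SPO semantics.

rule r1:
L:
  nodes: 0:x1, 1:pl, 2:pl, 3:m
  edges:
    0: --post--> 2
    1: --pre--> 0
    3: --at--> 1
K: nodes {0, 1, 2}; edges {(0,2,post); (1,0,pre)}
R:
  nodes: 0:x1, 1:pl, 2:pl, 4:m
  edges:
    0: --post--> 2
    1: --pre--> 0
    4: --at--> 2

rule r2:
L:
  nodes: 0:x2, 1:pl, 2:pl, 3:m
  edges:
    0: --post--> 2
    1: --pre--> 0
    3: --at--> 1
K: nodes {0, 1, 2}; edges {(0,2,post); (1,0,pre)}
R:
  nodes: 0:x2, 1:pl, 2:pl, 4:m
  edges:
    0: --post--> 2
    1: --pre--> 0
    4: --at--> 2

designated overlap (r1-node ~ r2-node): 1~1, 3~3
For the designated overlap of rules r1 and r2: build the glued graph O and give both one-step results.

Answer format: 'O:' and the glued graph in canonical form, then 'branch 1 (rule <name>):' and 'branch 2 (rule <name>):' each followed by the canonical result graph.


O:
nodes: 0:x1, 1:pl, 2:pl, 3:m, 4:x2, 5:pl
edges: (0,2,post); (1,0,pre); (1,4,pre); (3,1,at); (4,5,post)
branch 1 (rule r1):
nodes: 0:x1, 1:pl, 2:pl, 4:x2, 5:pl, 6:m
edges: (0,2,post); (1,0,pre); (1,4,pre); (4,5,post); (6,2,at)
branch 2 (rule r2):
nodes: 0:x1, 1:pl, 2:pl, 4:x2, 5:pl, 6:m
edges: (0,2,post); (1,0,pre); (1,4,pre); (4,5,post); (6,5,at)
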